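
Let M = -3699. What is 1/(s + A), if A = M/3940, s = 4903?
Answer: 3940/19314121 ≈ 0.00020400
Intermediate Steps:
A = -3699/3940 ≈ -0.93883
1/(s + A) = 1/(4903 - 3699/3940) = 1/(19314121/3940) = 3940/19314121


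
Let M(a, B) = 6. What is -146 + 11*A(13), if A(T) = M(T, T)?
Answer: -80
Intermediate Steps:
A(T) = 6
-146 + 11*A(13) = -146 + 11*6 = -146 + 66 = -80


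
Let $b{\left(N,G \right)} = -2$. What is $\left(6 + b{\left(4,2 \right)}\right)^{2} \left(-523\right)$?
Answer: $-8368$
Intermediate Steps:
$\left(6 + b{\left(4,2 \right)}\right)^{2} \left(-523\right) = \left(6 - 2\right)^{2} \left(-523\right) = 4^{2} \left(-523\right) = 16 \left(-523\right) = -8368$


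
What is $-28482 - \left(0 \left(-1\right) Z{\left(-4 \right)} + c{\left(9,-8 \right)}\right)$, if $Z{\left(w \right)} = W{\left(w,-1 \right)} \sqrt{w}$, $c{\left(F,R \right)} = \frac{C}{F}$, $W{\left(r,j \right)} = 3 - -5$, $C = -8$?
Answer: $- \frac{256330}{9} \approx -28481.0$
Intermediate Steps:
$W{\left(r,j \right)} = 8$ ($W{\left(r,j \right)} = 3 + 5 = 8$)
$c{\left(F,R \right)} = - \frac{8}{F}$
$Z{\left(w \right)} = 8 \sqrt{w}$
$-28482 - \left(0 \left(-1\right) Z{\left(-4 \right)} + c{\left(9,-8 \right)}\right) = -28482 - \left(0 \left(-1\right) 8 \sqrt{-4} - \frac{8}{9}\right) = -28482 - \left(0 \cdot 8 \cdot 2 i - \frac{8}{9}\right) = -28482 - \left(0 \cdot 16 i - \frac{8}{9}\right) = -28482 - \left(0 - \frac{8}{9}\right) = -28482 - - \frac{8}{9} = -28482 + \frac{8}{9} = - \frac{256330}{9}$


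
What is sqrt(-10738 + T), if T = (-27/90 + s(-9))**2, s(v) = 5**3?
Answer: sqrt(481209)/10 ≈ 69.369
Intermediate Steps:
s(v) = 125
T = 1555009/100 (T = (-27/90 + 125)**2 = (-27*1/90 + 125)**2 = (-3/10 + 125)**2 = (1247/10)**2 = 1555009/100 ≈ 15550.)
sqrt(-10738 + T) = sqrt(-10738 + 1555009/100) = sqrt(481209/100) = sqrt(481209)/10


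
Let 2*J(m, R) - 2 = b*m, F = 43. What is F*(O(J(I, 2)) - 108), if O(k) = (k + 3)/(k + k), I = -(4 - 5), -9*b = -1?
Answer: -173333/38 ≈ -4561.4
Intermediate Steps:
b = ⅑ (b = -⅑*(-1) = ⅑ ≈ 0.11111)
I = 1 (I = -1*(-1) = 1)
J(m, R) = 1 + m/18 (J(m, R) = 1 + (m/9)/2 = 1 + m/18)
O(k) = (3 + k)/(2*k) (O(k) = (3 + k)/((2*k)) = (3 + k)*(1/(2*k)) = (3 + k)/(2*k))
F*(O(J(I, 2)) - 108) = 43*((3 + (1 + (1/18)*1))/(2*(1 + (1/18)*1)) - 108) = 43*((3 + (1 + 1/18))/(2*(1 + 1/18)) - 108) = 43*((3 + 19/18)/(2*(19/18)) - 108) = 43*((½)*(18/19)*(73/18) - 108) = 43*(73/38 - 108) = 43*(-4031/38) = -173333/38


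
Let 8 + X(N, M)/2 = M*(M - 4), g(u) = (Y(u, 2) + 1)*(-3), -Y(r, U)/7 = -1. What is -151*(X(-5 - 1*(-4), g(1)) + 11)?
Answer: -202189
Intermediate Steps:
Y(r, U) = 7 (Y(r, U) = -7*(-1) = 7)
g(u) = -24 (g(u) = (7 + 1)*(-3) = 8*(-3) = -24)
X(N, M) = -16 + 2*M*(-4 + M) (X(N, M) = -16 + 2*(M*(M - 4)) = -16 + 2*(M*(-4 + M)) = -16 + 2*M*(-4 + M))
-151*(X(-5 - 1*(-4), g(1)) + 11) = -151*((-16 - 8*(-24) + 2*(-24)²) + 11) = -151*((-16 + 192 + 2*576) + 11) = -151*((-16 + 192 + 1152) + 11) = -151*(1328 + 11) = -151*1339 = -202189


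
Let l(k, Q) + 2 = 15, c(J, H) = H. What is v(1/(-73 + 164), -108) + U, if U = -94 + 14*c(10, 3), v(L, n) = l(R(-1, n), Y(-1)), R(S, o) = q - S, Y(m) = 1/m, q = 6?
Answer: -39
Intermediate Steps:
R(S, o) = 6 - S
l(k, Q) = 13 (l(k, Q) = -2 + 15 = 13)
v(L, n) = 13
U = -52 (U = -94 + 14*3 = -94 + 42 = -52)
v(1/(-73 + 164), -108) + U = 13 - 52 = -39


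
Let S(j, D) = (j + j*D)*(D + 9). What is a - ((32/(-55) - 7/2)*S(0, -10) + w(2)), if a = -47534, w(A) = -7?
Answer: -47527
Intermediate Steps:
S(j, D) = (9 + D)*(j + D*j) (S(j, D) = (j + D*j)*(9 + D) = (9 + D)*(j + D*j))
a - ((32/(-55) - 7/2)*S(0, -10) + w(2)) = -47534 - ((32/(-55) - 7/2)*(0*(9 + (-10)**2 + 10*(-10))) - 7) = -47534 - ((32*(-1/55) - 7*1/2)*(0*(9 + 100 - 100)) - 7) = -47534 - ((-32/55 - 7/2)*(0*9) - 7) = -47534 - (-449/110*0 - 7) = -47534 - (0 - 7) = -47534 - 1*(-7) = -47534 + 7 = -47527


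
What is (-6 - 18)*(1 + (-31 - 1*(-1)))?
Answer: 696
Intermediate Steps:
(-6 - 18)*(1 + (-31 - 1*(-1))) = -24*(1 + (-31 + 1)) = -24*(1 - 30) = -24*(-29) = 696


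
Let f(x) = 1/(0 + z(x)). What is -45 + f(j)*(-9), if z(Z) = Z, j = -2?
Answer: -81/2 ≈ -40.500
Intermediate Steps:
f(x) = 1/x (f(x) = 1/(0 + x) = 1/x)
-45 + f(j)*(-9) = -45 - 9/(-2) = -45 - ½*(-9) = -45 + 9/2 = -81/2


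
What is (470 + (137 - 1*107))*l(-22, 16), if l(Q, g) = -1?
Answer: -500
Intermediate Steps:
(470 + (137 - 1*107))*l(-22, 16) = (470 + (137 - 1*107))*(-1) = (470 + (137 - 107))*(-1) = (470 + 30)*(-1) = 500*(-1) = -500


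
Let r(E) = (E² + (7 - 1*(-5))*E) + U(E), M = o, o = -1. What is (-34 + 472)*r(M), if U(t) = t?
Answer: -5256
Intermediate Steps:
M = -1
r(E) = E² + 13*E (r(E) = (E² + (7 - 1*(-5))*E) + E = (E² + (7 + 5)*E) + E = (E² + 12*E) + E = E² + 13*E)
(-34 + 472)*r(M) = (-34 + 472)*(-(13 - 1)) = 438*(-1*12) = 438*(-12) = -5256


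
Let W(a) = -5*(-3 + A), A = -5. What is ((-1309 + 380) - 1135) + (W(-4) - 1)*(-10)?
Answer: -2454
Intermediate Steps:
W(a) = 40 (W(a) = -5*(-3 - 5) = -5*(-8) = 40)
((-1309 + 380) - 1135) + (W(-4) - 1)*(-10) = ((-1309 + 380) - 1135) + (40 - 1)*(-10) = (-929 - 1135) + 39*(-10) = -2064 - 390 = -2454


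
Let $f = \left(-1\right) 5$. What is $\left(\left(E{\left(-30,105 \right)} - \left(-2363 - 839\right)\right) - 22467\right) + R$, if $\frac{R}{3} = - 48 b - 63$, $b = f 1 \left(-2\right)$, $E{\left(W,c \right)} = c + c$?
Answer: $-20684$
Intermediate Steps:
$E{\left(W,c \right)} = 2 c$
$f = -5$
$b = 10$ ($b = \left(-5\right) 1 \left(-2\right) = \left(-5\right) \left(-2\right) = 10$)
$R = -1629$ ($R = 3 \left(\left(-48\right) 10 - 63\right) = 3 \left(-480 - 63\right) = 3 \left(-543\right) = -1629$)
$\left(\left(E{\left(-30,105 \right)} - \left(-2363 - 839\right)\right) - 22467\right) + R = \left(\left(2 \cdot 105 - \left(-2363 - 839\right)\right) - 22467\right) - 1629 = \left(\left(210 - -3202\right) - 22467\right) - 1629 = \left(\left(210 + 3202\right) - 22467\right) - 1629 = \left(3412 - 22467\right) - 1629 = -19055 - 1629 = -20684$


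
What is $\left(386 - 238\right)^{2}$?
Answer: $21904$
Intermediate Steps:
$\left(386 - 238\right)^{2} = 148^{2} = 21904$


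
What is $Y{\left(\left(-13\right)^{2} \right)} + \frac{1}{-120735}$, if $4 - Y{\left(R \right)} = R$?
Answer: $- \frac{19921276}{120735} \approx -165.0$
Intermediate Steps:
$Y{\left(R \right)} = 4 - R$
$Y{\left(\left(-13\right)^{2} \right)} + \frac{1}{-120735} = \left(4 - \left(-13\right)^{2}\right) + \frac{1}{-120735} = \left(4 - 169\right) - \frac{1}{120735} = -165 - \frac{1}{120735} = - \frac{19921276}{120735}$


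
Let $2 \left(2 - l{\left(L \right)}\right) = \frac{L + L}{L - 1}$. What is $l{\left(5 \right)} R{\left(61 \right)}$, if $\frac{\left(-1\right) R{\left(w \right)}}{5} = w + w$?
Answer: $- \frac{915}{2} \approx -457.5$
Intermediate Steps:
$R{\left(w \right)} = - 10 w$ ($R{\left(w \right)} = - 5 \left(w + w\right) = - 5 \cdot 2 w = - 10 w$)
$l{\left(L \right)} = 2 - \frac{L}{-1 + L}$ ($l{\left(L \right)} = 2 - \frac{\left(L + L\right) \frac{1}{L - 1}}{2} = 2 - \frac{2 L \frac{1}{-1 + L}}{2} = 2 - \frac{L}{-1 + L}$)
$l{\left(5 \right)} R{\left(61 \right)} = \frac{-2 + 5}{-1 + 5} \left(\left(-10\right) 61\right) = \frac{1}{4} \cdot 3 \left(-610\right) = \frac{3}{4} \left(-610\right) = - \frac{915}{2}$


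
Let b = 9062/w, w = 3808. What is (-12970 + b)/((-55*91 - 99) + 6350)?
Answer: -24690349/2372384 ≈ -10.407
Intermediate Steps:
b = 4531/1904 (b = 9062/3808 = 9062*(1/3808) = 4531/1904 ≈ 2.3797)
(-12970 + b)/((-55*91 - 99) + 6350) = (-12970 + 4531/1904)/((-55*91 - 99) + 6350) = -24690349/(1904*((-5005 - 99) + 6350)) = -24690349/(1904*(-5104 + 6350)) = -24690349/1904/1246 = -24690349/1904*1/1246 = -24690349/2372384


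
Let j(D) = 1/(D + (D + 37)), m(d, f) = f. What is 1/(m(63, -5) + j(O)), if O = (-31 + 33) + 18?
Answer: -77/384 ≈ -0.20052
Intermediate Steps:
O = 20 (O = 2 + 18 = 20)
j(D) = 1/(37 + 2*D) (j(D) = 1/(D + (37 + D)) = 1/(37 + 2*D))
1/(m(63, -5) + j(O)) = 1/(-5 + 1/(37 + 2*20)) = 1/(-5 + 1/(37 + 40)) = 1/(-5 + 1/77) = 1/(-384/77) = -77/384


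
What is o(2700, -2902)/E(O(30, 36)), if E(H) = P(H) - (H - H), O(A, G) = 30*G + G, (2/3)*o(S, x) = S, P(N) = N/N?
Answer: 4050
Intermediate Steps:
P(N) = 1
o(S, x) = 3*S/2
O(A, G) = 31*G
E(H) = 1 (E(H) = 1 - (H - H) = 1 - 1*0 = 1 + 0 = 1)
o(2700, -2902)/E(O(30, 36)) = ((3/2)*2700)/1 = 4050*1 = 4050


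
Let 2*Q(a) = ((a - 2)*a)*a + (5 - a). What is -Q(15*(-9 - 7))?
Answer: 13938955/2 ≈ 6.9695e+6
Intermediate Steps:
Q(a) = 5/2 - a/2 + a²*(-2 + a)/2 (Q(a) = (((a - 2)*a)*a + (5 - a))/2 = (((-2 + a)*a)*a + (5 - a))/2 = ((a*(-2 + a))*a + (5 - a))/2 = (a²*(-2 + a) + (5 - a))/2 = (5 - a + a²*(-2 + a))/2 = 5/2 - a/2 + a²*(-2 + a)/2)
-Q(15*(-9 - 7)) = -(5/2 + (15*(-9 - 7))³/2 - (15*(-9 - 7))² - 15*(-9 - 7)/2) = -(5/2 + (15*(-16))³/2 - (15*(-16))² - 15*(-16)/2) = -(5/2 + (½)*(-240)³ - 1*(-240)² - ½*(-240)) = -(5/2 + (½)*(-13824000) - 1*57600 + 120) = -(5/2 - 6912000 - 57600 + 120) = -1*(-13938955/2) = 13938955/2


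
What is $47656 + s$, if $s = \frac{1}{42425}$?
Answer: $\frac{2021805801}{42425} \approx 47656.0$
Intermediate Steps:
$s = \frac{1}{42425} \approx 2.3571 \cdot 10^{-5}$
$47656 + s = 47656 + \frac{1}{42425} = \frac{2021805801}{42425}$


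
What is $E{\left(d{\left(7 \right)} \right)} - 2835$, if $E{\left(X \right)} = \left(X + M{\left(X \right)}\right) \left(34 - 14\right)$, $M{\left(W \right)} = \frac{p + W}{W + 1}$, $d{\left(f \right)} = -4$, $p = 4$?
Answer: $-2915$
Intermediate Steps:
$M{\left(W \right)} = \frac{4 + W}{1 + W}$ ($M{\left(W \right)} = \frac{4 + W}{W + 1} = \frac{4 + W}{1 + W}$)
$E{\left(X \right)} = 20 X + \frac{20 \left(4 + X\right)}{1 + X}$ ($E{\left(X \right)} = \left(X + \frac{4 + X}{1 + X}\right) \left(34 - 14\right) = \left(X + \frac{4 + X}{1 + X}\right) 20 = 20 X + \frac{20 \left(4 + X\right)}{1 + X}$)
$E{\left(d{\left(7 \right)} \right)} - 2835 = \frac{20 \left(4 + \left(-4\right)^{2} + 2 \left(-4\right)\right)}{1 - 4} - 2835 = \frac{20 \left(4 + 16 - 8\right)}{-3} - 2835 = 20 \left(- \frac{1}{3}\right) 12 - 2835 = -80 - 2835 = -2915$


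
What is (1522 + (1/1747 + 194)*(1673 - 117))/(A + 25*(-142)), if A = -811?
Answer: -530016898/7618667 ≈ -69.568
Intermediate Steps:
(1522 + (1/1747 + 194)*(1673 - 117))/(A + 25*(-142)) = (1522 + (1/1747 + 194)*(1673 - 117))/(-811 + 25*(-142)) = (1522 + (1/1747 + 194)*1556)/(-811 - 3550) = (1522 + (338919/1747)*1556)/(-4361) = (1522 + 527357964/1747)*(-1/4361) = (530016898/1747)*(-1/4361) = -530016898/7618667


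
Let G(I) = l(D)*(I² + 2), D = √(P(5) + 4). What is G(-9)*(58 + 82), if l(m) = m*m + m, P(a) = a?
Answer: 139440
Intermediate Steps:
D = 3 (D = √(5 + 4) = √9 = 3)
l(m) = m + m² (l(m) = m² + m = m + m²)
G(I) = 24 + 12*I² (G(I) = (3*(1 + 3))*(I² + 2) = (3*4)*(2 + I²) = 12*(2 + I²) = 24 + 12*I²)
G(-9)*(58 + 82) = (24 + 12*(-9)²)*(58 + 82) = (24 + 12*81)*140 = (24 + 972)*140 = 996*140 = 139440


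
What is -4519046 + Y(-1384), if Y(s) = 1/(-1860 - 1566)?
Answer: -15482251597/3426 ≈ -4.5190e+6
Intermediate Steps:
Y(s) = -1/3426 (Y(s) = 1/(-3426) = -1/3426)
-4519046 + Y(-1384) = -4519046 - 1/3426 = -15482251597/3426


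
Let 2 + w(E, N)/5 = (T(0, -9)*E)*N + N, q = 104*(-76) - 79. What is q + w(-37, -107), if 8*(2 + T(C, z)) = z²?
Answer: 1218451/8 ≈ 1.5231e+5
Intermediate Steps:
q = -7983 (q = -7904 - 79 = -7983)
T(C, z) = -2 + z²/8
w(E, N) = -10 + 5*N + 325*E*N/8 (w(E, N) = -10 + 5*(((-2 + (⅛)*(-9)²)*E)*N + N) = -10 + 5*(((-2 + (⅛)*81)*E)*N + N) = -10 + 5*(((-2 + 81/8)*E)*N + N) = -10 + 5*((65*E/8)*N + N) = -10 + 5*(65*E*N/8 + N) = -10 + 5*(N + 65*E*N/8) = -10 + (5*N + 325*E*N/8) = -10 + 5*N + 325*E*N/8)
q + w(-37, -107) = -7983 + (-10 + 5*(-107) + (325/8)*(-37)*(-107)) = -7983 + (-10 - 535 + 1286675/8) = -7983 + 1282315/8 = 1218451/8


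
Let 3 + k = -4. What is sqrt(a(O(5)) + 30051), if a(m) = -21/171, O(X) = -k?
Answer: 10*sqrt(976353)/57 ≈ 173.35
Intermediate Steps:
k = -7 (k = -3 - 4 = -7)
O(X) = 7 (O(X) = -1*(-7) = 7)
a(m) = -7/57 (a(m) = -21*1/171 = -7/57)
sqrt(a(O(5)) + 30051) = sqrt(-7/57 + 30051) = sqrt(1712900/57) = 10*sqrt(976353)/57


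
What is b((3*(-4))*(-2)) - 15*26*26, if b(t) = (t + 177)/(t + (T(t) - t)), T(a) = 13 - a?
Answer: -111741/11 ≈ -10158.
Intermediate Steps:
b(t) = (177 + t)/(13 - t) (b(t) = (t + 177)/(t + ((13 - t) - t)) = (177 + t)/(t + (13 - 2*t)) = (177 + t)/(13 - t))
b((3*(-4))*(-2)) - 15*26*26 = (-177 - 3*(-4)*(-2))/(-13 + (3*(-4))*(-2)) - 15*26*26 = (-177 - (-12)*(-2))/(-13 - 12*(-2)) - 390*26 = (-177 - 1*24)/(-13 + 24) - 1*10140 = (-177 - 24)/11 - 10140 = (1/11)*(-201) - 10140 = -201/11 - 10140 = -111741/11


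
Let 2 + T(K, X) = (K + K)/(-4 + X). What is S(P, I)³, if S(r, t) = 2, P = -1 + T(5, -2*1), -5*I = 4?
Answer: 8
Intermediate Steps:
I = -⅘ (I = -⅕*4 = -⅘ ≈ -0.80000)
T(K, X) = -2 + 2*K/(-4 + X) (T(K, X) = -2 + (K + K)/(-4 + X) = -2 + (2*K)/(-4 + X) = -2 + 2*K/(-4 + X))
P = -14/3 (P = -1 + 2*(4 + 5 - (-2))/(-4 - 2*1) = -1 + 2*(4 + 5 - 1*(-2))/(-4 - 2) = -1 + 2*(4 + 5 + 2)/(-6) = -1 + 2*(-⅙)*11 = -1 - 11/3 = -14/3 ≈ -4.6667)
S(P, I)³ = 2³ = 8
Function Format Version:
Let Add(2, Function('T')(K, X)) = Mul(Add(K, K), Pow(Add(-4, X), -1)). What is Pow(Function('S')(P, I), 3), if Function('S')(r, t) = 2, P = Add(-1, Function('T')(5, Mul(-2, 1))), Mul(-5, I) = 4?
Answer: 8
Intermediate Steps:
I = Rational(-4, 5) (I = Mul(Rational(-1, 5), 4) = Rational(-4, 5) ≈ -0.80000)
Function('T')(K, X) = Add(-2, Mul(2, K, Pow(Add(-4, X), -1))) (Function('T')(K, X) = Add(-2, Mul(Add(K, K), Pow(Add(-4, X), -1))) = Add(-2, Mul(Mul(2, K), Pow(Add(-4, X), -1))) = Add(-2, Mul(2, K, Pow(Add(-4, X), -1))))
P = Rational(-14, 3) (P = Add(-1, Mul(2, Pow(Add(-4, Mul(-2, 1)), -1), Add(4, 5, Mul(-1, Mul(-2, 1))))) = Add(-1, Mul(2, Pow(Add(-4, -2), -1), Add(4, 5, Mul(-1, -2)))) = Add(-1, Mul(2, Pow(-6, -1), Add(4, 5, 2))) = Add(-1, Mul(2, Rational(-1, 6), 11)) = Add(-1, Rational(-11, 3)) = Rational(-14, 3) ≈ -4.6667)
Pow(Function('S')(P, I), 3) = Pow(2, 3) = 8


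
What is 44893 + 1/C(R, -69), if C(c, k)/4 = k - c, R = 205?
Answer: 49202727/1096 ≈ 44893.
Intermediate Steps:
C(c, k) = -4*c + 4*k (C(c, k) = 4*(k - c) = -4*c + 4*k)
44893 + 1/C(R, -69) = 44893 + 1/(-4*205 + 4*(-69)) = 44893 + 1/(-820 - 276) = 44893 + 1/(-1096) = 44893 - 1/1096 = 49202727/1096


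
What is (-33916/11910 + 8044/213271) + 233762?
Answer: 296880904766812/1270028805 ≈ 2.3376e+5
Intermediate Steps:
(-33916/11910 + 8044/213271) + 233762 = (-33916*1/11910 + 8044*(1/213271)) + 233762 = (-16958/5955 + 8044/213271) + 233762 = -3568747598/1270028805 + 233762 = 296880904766812/1270028805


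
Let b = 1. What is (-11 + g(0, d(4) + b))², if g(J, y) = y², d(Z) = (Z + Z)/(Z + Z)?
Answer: 49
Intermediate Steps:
d(Z) = 1 (d(Z) = (2*Z)/((2*Z)) = (2*Z)*(1/(2*Z)) = 1)
(-11 + g(0, d(4) + b))² = (-11 + (1 + 1)²)² = (-11 + 2²)² = (-11 + 4)² = (-7)² = 49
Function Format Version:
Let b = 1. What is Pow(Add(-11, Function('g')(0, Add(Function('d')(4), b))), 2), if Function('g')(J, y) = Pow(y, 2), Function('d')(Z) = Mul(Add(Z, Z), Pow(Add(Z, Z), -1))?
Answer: 49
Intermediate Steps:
Function('d')(Z) = 1 (Function('d')(Z) = Mul(Mul(2, Z), Pow(Mul(2, Z), -1)) = Mul(Mul(2, Z), Mul(Rational(1, 2), Pow(Z, -1))) = 1)
Pow(Add(-11, Function('g')(0, Add(Function('d')(4), b))), 2) = Pow(Add(-11, Pow(Add(1, 1), 2)), 2) = Pow(Add(-11, Pow(2, 2)), 2) = Pow(Add(-11, 4), 2) = Pow(-7, 2) = 49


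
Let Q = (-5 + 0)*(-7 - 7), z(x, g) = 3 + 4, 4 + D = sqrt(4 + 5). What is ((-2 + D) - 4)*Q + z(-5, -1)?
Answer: -483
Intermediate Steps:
D = -1 (D = -4 + sqrt(4 + 5) = -4 + sqrt(9) = -4 + 3 = -1)
z(x, g) = 7
Q = 70 (Q = -5*(-14) = 70)
((-2 + D) - 4)*Q + z(-5, -1) = ((-2 - 1) - 4)*70 + 7 = (-3 - 4)*70 + 7 = -7*70 + 7 = -490 + 7 = -483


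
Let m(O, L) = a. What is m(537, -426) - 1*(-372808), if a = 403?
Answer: 373211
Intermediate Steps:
m(O, L) = 403
m(537, -426) - 1*(-372808) = 403 - 1*(-372808) = 403 + 372808 = 373211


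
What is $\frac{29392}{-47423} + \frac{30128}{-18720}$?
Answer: $- \frac{123686149}{55484910} \approx -2.2292$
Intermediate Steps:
$\frac{29392}{-47423} + \frac{30128}{-18720} = 29392 \left(- \frac{1}{47423}\right) + 30128 \left(- \frac{1}{18720}\right) = - \frac{29392}{47423} - \frac{1883}{1170} = - \frac{123686149}{55484910}$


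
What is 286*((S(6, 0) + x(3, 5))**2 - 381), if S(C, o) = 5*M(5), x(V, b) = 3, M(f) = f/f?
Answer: -90662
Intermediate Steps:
M(f) = 1
S(C, o) = 5 (S(C, o) = 5*1 = 5)
286*((S(6, 0) + x(3, 5))**2 - 381) = 286*((5 + 3)**2 - 381) = 286*(8**2 - 381) = 286*(64 - 381) = 286*(-317) = -90662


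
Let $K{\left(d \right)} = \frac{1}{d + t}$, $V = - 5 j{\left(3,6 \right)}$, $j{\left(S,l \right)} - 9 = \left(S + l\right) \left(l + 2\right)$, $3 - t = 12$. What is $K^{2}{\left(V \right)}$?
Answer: $\frac{1}{171396} \approx 5.8344 \cdot 10^{-6}$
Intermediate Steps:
$t = -9$ ($t = 3 - 12 = -9$)
$j{\left(S,l \right)} = 9 + \left(2 + l\right) \left(S + l\right)$ ($j{\left(S,l \right)} = 9 + \left(S + l\right) \left(l + 2\right) = 9 + \left(S + l\right) \left(2 + l\right) = 9 + \left(2 + l\right) \left(S + l\right)$)
$V = -405$ ($V = - 5 \left(9 + 6^{2} + 2 \cdot 3 + 2 \cdot 6 + 3 \cdot 6\right) = - 5 \left(9 + 36 + 6 + 12 + 18\right) = \left(-5\right) 81 = -405$)
$K{\left(d \right)} = \frac{1}{-9 + d}$ ($K{\left(d \right)} = \frac{1}{d - 9} = \frac{1}{-9 + d}$)
$K^{2}{\left(V \right)} = \left(\frac{1}{-9 - 405}\right)^{2} = \left(\frac{1}{-414}\right)^{2} = \left(- \frac{1}{414}\right)^{2} = \frac{1}{171396}$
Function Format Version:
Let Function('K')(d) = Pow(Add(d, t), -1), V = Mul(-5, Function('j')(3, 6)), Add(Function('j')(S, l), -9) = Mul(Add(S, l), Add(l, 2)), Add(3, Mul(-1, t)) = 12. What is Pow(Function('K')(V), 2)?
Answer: Rational(1, 171396) ≈ 5.8344e-6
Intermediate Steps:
t = -9 (t = Add(3, Mul(-1, 12)) = Add(3, -12) = -9)
Function('j')(S, l) = Add(9, Mul(Add(2, l), Add(S, l))) (Function('j')(S, l) = Add(9, Mul(Add(S, l), Add(l, 2))) = Add(9, Mul(Add(S, l), Add(2, l))) = Add(9, Mul(Add(2, l), Add(S, l))))
V = -405 (V = Mul(-5, Add(9, Pow(6, 2), Mul(2, 3), Mul(2, 6), Mul(3, 6))) = Mul(-5, Add(9, 36, 6, 12, 18)) = Mul(-5, 81) = -405)
Function('K')(d) = Pow(Add(-9, d), -1) (Function('K')(d) = Pow(Add(d, -9), -1) = Pow(Add(-9, d), -1))
Pow(Function('K')(V), 2) = Pow(Pow(Add(-9, -405), -1), 2) = Pow(Pow(-414, -1), 2) = Pow(Rational(-1, 414), 2) = Rational(1, 171396)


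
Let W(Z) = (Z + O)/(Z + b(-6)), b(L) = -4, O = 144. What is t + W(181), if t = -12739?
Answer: -2254478/177 ≈ -12737.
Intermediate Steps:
W(Z) = (144 + Z)/(-4 + Z) (W(Z) = (Z + 144)/(Z - 4) = (144 + Z)/(-4 + Z))
t + W(181) = -12739 + (144 + 181)/(-4 + 181) = -12739 + 325/177 = -2254478/177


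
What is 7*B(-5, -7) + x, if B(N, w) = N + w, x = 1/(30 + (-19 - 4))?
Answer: -587/7 ≈ -83.857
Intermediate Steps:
x = 1/7 (x = 1/(30 - 23) = 1/7 ≈ 0.14286)
7*B(-5, -7) + x = 7*(-5 - 7) + 1/7 = 7*(-12) + 1/7 = -84 + 1/7 = -587/7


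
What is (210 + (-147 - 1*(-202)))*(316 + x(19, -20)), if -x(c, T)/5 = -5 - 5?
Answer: 96990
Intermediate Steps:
x(c, T) = 50 (x(c, T) = -5*(-5 - 5) = -5*(-10) = 50)
(210 + (-147 - 1*(-202)))*(316 + x(19, -20)) = (210 + (-147 - 1*(-202)))*(316 + 50) = (210 + (-147 + 202))*366 = (210 + 55)*366 = 265*366 = 96990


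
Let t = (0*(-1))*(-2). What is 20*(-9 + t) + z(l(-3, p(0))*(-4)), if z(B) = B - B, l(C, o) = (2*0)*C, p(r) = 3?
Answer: -180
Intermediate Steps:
t = 0 (t = 0*(-2) = 0)
l(C, o) = 0 (l(C, o) = 0*C = 0)
z(B) = 0
20*(-9 + t) + z(l(-3, p(0))*(-4)) = 20*(-9 + 0) + 0 = 20*(-9) + 0 = -180 + 0 = -180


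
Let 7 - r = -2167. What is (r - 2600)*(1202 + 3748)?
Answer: -2108700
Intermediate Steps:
r = 2174 (r = 7 - 1*(-2167) = 7 + 2167 = 2174)
(r - 2600)*(1202 + 3748) = (2174 - 2600)*(1202 + 3748) = -426*4950 = -2108700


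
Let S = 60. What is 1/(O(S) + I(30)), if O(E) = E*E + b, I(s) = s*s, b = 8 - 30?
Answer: 1/4478 ≈ 0.00022331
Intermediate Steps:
b = -22
I(s) = s²
O(E) = -22 + E² (O(E) = E*E - 22 = E² - 22 = -22 + E²)
1/(O(S) + I(30)) = 1/((-22 + 60²) + 30²) = 1/((-22 + 3600) + 900) = 1/(3578 + 900) = 1/4478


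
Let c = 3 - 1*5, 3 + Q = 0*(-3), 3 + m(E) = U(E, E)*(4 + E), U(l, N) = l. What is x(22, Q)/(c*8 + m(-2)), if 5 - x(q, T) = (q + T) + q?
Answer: 36/23 ≈ 1.5652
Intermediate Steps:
m(E) = -3 + E*(4 + E)
Q = -3 (Q = -3 + 0*(-3) = -3 + 0 = -3)
c = -2 (c = 3 - 5 = -2)
x(q, T) = 5 - T - 2*q (x(q, T) = 5 - ((q + T) + q) = 5 - ((T + q) + q) = 5 - (T + 2*q) = 5 + (-T - 2*q) = 5 - T - 2*q)
x(22, Q)/(c*8 + m(-2)) = (5 - 1*(-3) - 2*22)/(-2*8 + (-3 + (-2)**2 + 4*(-2))) = (5 + 3 - 44)/(-16 + (-3 + 4 - 8)) = -36/(-16 - 7) = -36/(-23) = -36*(-1/23) = 36/23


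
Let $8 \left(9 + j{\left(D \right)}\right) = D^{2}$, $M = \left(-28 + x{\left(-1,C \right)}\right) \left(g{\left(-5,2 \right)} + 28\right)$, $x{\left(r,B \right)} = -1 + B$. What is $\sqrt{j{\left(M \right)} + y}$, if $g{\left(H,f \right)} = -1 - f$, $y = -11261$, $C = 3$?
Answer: $\frac{\sqrt{166170}}{2} \approx 203.82$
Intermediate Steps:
$M = -650$ ($M = \left(-28 + \left(-1 + 3\right)\right) \left(\left(-1 - 2\right) + 28\right) = \left(-28 + 2\right) \left(\left(-1 - 2\right) + 28\right) = - 26 \left(-3 + 28\right) = \left(-26\right) 25 = -650$)
$j{\left(D \right)} = -9 + \frac{D^{2}}{8}$
$\sqrt{j{\left(M \right)} + y} = \sqrt{\left(-9 + \frac{\left(-650\right)^{2}}{8}\right) - 11261} = \sqrt{\left(-9 + \frac{1}{8} \cdot 422500\right) - 11261} = \sqrt{\left(-9 + \frac{105625}{2}\right) - 11261} = \sqrt{\frac{105607}{2} - 11261} = \sqrt{\frac{83085}{2}} = \frac{\sqrt{166170}}{2}$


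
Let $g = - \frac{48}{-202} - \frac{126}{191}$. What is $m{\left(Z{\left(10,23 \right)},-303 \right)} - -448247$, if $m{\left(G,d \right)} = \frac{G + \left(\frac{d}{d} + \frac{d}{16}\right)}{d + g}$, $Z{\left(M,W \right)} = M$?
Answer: $\frac{41979696670837}{93653040} \approx 4.4825 \cdot 10^{5}$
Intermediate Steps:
$g = - \frac{8142}{19291}$ ($g = \left(-48\right) \left(- \frac{1}{202}\right) - \frac{126}{191} = \frac{24}{101} - \frac{126}{191} = - \frac{8142}{19291} \approx -0.42206$)
$m{\left(G,d \right)} = \frac{1 + G + \frac{d}{16}}{- \frac{8142}{19291} + d}$ ($m{\left(G,d \right)} = \frac{G + \left(\frac{d}{d} + \frac{d}{16}\right)}{d - \frac{8142}{19291}} = \frac{G + \left(1 + d \frac{1}{16}\right)}{- \frac{8142}{19291} + d} = \frac{G + \left(1 + \frac{d}{16}\right)}{- \frac{8142}{19291} + d} = \frac{1 + G + \frac{d}{16}}{- \frac{8142}{19291} + d}$)
$m{\left(Z{\left(10,23 \right)},-303 \right)} - -448247 = \frac{19291 \left(16 - 303 + 16 \cdot 10\right)}{16 \left(-8142 + 19291 \left(-303\right)\right)} - -448247 = \frac{19291 \left(16 - 303 + 160\right)}{16 \left(-8142 - 5845173\right)} + 448247 = \frac{19291}{16} \frac{1}{-5853315} \left(-127\right) + 448247 = \frac{19291}{16} \left(- \frac{1}{5853315}\right) \left(-127\right) + 448247 = \frac{2449957}{93653040} + 448247 = \frac{41979696670837}{93653040}$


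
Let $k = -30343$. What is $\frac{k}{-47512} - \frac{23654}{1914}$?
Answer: $- \frac{532886173}{45468984} \approx -11.72$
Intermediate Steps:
$\frac{k}{-47512} - \frac{23654}{1914} = - \frac{30343}{-47512} - \frac{23654}{1914} = \left(-30343\right) \left(- \frac{1}{47512}\right) - \frac{11827}{957} = \frac{30343}{47512} - \frac{11827}{957} = - \frac{532886173}{45468984}$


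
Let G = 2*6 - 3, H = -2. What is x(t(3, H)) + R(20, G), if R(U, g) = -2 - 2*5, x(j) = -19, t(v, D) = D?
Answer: -31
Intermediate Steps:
G = 9 (G = 12 - 3 = 9)
R(U, g) = -12 (R(U, g) = -2 - 10 = -12)
x(t(3, H)) + R(20, G) = -19 - 12 = -31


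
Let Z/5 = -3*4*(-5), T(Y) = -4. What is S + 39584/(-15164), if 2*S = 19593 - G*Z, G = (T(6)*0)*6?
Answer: 74257271/7582 ≈ 9793.9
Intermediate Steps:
Z = 300 (Z = 5*(-3*4*(-5)) = 5*(-12*(-5)) = 5*60 = 300)
G = 0 (G = -4*0*6 = 0*6 = 0)
S = 19593/2 (S = (19593 - 0*300)/2 = (19593 - 1*0)/2 = (19593 + 0)/2 = (1/2)*19593 = 19593/2 ≈ 9796.5)
S + 39584/(-15164) = 19593/2 + 39584/(-15164) = 19593/2 + 39584*(-1/15164) = 19593/2 - 9896/3791 = 74257271/7582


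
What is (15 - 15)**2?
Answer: 0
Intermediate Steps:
(15 - 15)**2 = 0**2 = 0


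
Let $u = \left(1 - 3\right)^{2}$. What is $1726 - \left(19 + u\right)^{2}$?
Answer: $1197$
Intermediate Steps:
$u = 4$ ($u = \left(-2\right)^{2} = 4$)
$1726 - \left(19 + u\right)^{2} = 1726 - \left(19 + 4\right)^{2} = 1726 - 23^{2} = 1726 - 529 = 1197$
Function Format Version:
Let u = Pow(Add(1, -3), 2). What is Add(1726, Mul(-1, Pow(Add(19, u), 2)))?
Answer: 1197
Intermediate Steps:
u = 4 (u = Pow(-2, 2) = 4)
Add(1726, Mul(-1, Pow(Add(19, u), 2))) = Add(1726, Mul(-1, Pow(Add(19, 4), 2))) = Add(1726, Mul(-1, Pow(23, 2))) = Add(1726, Mul(-1, 529)) = Add(1726, -529) = 1197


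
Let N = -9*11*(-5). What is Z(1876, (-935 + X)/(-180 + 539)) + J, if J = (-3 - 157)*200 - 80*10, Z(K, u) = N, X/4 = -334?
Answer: -32305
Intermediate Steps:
X = -1336 (X = 4*(-334) = -1336)
N = 495 (N = -99*(-5) = 495)
Z(K, u) = 495
J = -32800 (J = -160*200 - 800 = -32000 - 800 = -32800)
Z(1876, (-935 + X)/(-180 + 539)) + J = 495 - 32800 = -32305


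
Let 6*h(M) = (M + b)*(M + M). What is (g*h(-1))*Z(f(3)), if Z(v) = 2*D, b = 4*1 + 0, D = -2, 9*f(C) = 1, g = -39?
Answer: -156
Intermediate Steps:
f(C) = 1/9 (f(C) = (1/9)*1 = 1/9)
b = 4 (b = 4 + 0 = 4)
Z(v) = -4 (Z(v) = 2*(-2) = -4)
h(M) = M*(4 + M)/3 (h(M) = ((M + 4)*(M + M))/6 = ((4 + M)*(2*M))/6 = (2*M*(4 + M))/6 = M*(4 + M)/3)
(g*h(-1))*Z(f(3)) = -13*(-1)*(4 - 1)*(-4) = -13*(-1)*3*(-4) = -39*(-1)*(-4) = 39*(-4) = -156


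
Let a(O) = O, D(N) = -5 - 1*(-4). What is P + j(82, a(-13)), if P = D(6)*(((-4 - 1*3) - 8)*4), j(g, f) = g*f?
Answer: -1006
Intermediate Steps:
D(N) = -1 (D(N) = -5 + 4 = -1)
j(g, f) = f*g
P = 60 (P = -((-4 - 1*3) - 8)*4 = -((-4 - 3) - 8)*4 = -(-7 - 8)*4 = -(-15)*4 = -1*(-60) = 60)
P + j(82, a(-13)) = 60 - 13*82 = 60 - 1066 = -1006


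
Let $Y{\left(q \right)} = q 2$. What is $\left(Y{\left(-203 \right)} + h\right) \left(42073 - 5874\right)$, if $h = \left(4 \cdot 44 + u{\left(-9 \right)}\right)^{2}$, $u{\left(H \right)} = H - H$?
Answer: $1106603430$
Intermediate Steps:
$u{\left(H \right)} = 0$
$Y{\left(q \right)} = 2 q$
$h = 30976$ ($h = \left(4 \cdot 44 + 0\right)^{2} = \left(176 + 0\right)^{2} = 176^{2} = 30976$)
$\left(Y{\left(-203 \right)} + h\right) \left(42073 - 5874\right) = \left(2 \left(-203\right) + 30976\right) \left(42073 - 5874\right) = \left(-406 + 30976\right) 36199 = 30570 \cdot 36199 = 1106603430$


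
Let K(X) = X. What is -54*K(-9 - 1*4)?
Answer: 702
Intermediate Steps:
-54*K(-9 - 1*4) = -54*(-9 - 1*4) = -54*(-9 - 4) = -54*(-13) = 702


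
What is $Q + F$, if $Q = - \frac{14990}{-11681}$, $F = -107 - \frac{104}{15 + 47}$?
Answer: $- \frac{38888599}{362111} \approx -107.39$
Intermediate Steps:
$F = - \frac{3369}{31}$ ($F = -107 - \frac{104}{62} = -107 - \frac{52}{31} = - \frac{3369}{31} \approx -108.68$)
$Q = \frac{14990}{11681}$ ($Q = \left(-14990\right) \left(- \frac{1}{11681}\right) = \frac{14990}{11681} \approx 1.2833$)
$Q + F = \frac{14990}{11681} - \frac{3369}{31} = - \frac{38888599}{362111}$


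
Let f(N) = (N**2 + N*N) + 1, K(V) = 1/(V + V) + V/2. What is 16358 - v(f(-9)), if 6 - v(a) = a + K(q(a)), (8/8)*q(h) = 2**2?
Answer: 132137/8 ≈ 16517.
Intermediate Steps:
q(h) = 4 (q(h) = 2**2 = 4)
K(V) = V/2 + 1/(2*V) (K(V) = 1/(2*V) + V*(1/2) = 1*(1/(2*V)) + V/2 = 1/(2*V) + V/2 = V/2 + 1/(2*V))
f(N) = 1 + 2*N**2 (f(N) = (N**2 + N**2) + 1 = 2*N**2 + 1 = 1 + 2*N**2)
v(a) = 31/8 - a (v(a) = 6 - (a + (1/2)*(1 + 4**2)/4) = 6 - (a + (1/2)*(1/4)*(1 + 16)) = 6 - (a + (1/2)*(1/4)*17) = 6 - (a + 17/8) = 6 - (17/8 + a) = 6 + (-17/8 - a) = 31/8 - a)
16358 - v(f(-9)) = 16358 - (31/8 - (1 + 2*(-9)**2)) = 16358 - (31/8 - (1 + 2*81)) = 16358 - (31/8 - (1 + 162)) = 16358 - (31/8 - 1*163) = 16358 - (31/8 - 163) = 16358 - 1*(-1273/8) = 16358 + 1273/8 = 132137/8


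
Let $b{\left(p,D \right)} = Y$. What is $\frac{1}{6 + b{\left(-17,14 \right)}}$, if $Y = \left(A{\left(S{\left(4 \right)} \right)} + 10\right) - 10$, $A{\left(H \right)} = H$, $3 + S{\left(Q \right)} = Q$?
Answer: $\frac{1}{7} \approx 0.14286$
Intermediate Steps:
$S{\left(Q \right)} = -3 + Q$
$Y = 1$ ($Y = \left(\left(-3 + 4\right) + 10\right) - 10 = \left(1 + 10\right) - 10 = 11 - 10 = 1$)
$b{\left(p,D \right)} = 1$
$\frac{1}{6 + b{\left(-17,14 \right)}} = \frac{1}{6 + 1} = \frac{1}{7}$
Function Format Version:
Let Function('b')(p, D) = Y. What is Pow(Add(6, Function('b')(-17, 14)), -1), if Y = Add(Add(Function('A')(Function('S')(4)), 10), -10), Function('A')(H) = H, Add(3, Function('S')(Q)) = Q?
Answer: Rational(1, 7) ≈ 0.14286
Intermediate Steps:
Function('S')(Q) = Add(-3, Q)
Y = 1 (Y = Add(Add(Add(-3, 4), 10), -10) = Add(Add(1, 10), -10) = Add(11, -10) = 1)
Function('b')(p, D) = 1
Pow(Add(6, Function('b')(-17, 14)), -1) = Pow(Add(6, 1), -1) = Pow(7, -1) = Rational(1, 7)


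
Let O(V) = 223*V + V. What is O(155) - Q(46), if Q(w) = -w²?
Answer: 36836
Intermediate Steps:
O(V) = 224*V
O(155) - Q(46) = 224*155 - (-1)*46² = 34720 - (-1)*2116 = 34720 - 1*(-2116) = 34720 + 2116 = 36836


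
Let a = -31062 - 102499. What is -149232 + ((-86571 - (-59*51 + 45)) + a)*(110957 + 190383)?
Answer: -65441554352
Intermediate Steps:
a = -133561
-149232 + ((-86571 - (-59*51 + 45)) + a)*(110957 + 190383) = -149232 + ((-86571 - (-59*51 + 45)) - 133561)*(110957 + 190383) = -149232 + ((-86571 - (-3009 + 45)) - 133561)*301340 = -149232 + ((-86571 - 1*(-2964)) - 133561)*301340 = -149232 + ((-86571 + 2964) - 133561)*301340 = -149232 + (-83607 - 133561)*301340 = -149232 - 217168*301340 = -149232 - 65441405120 = -65441554352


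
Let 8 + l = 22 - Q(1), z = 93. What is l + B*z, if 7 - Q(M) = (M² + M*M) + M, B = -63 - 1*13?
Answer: -7058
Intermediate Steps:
B = -76 (B = -63 - 13 = -76)
Q(M) = 7 - M - 2*M² (Q(M) = 7 - ((M² + M*M) + M) = 7 - ((M² + M²) + M) = 7 - (2*M² + M) = 7 - (M + 2*M²) = 7 + (-M - 2*M²) = 7 - M - 2*M²)
l = 10 (l = -8 + (22 - (7 - 1*1 - 2*1²)) = -8 + (22 - (7 - 1 - 2*1)) = -8 + (22 - (7 - 1 - 2)) = -8 + (22 - 1*4) = -8 + (22 - 4) = -8 + 18 = 10)
l + B*z = 10 - 76*93 = 10 - 7068 = -7058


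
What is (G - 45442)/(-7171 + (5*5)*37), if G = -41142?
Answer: 43292/3123 ≈ 13.862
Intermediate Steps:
(G - 45442)/(-7171 + (5*5)*37) = (-41142 - 45442)/(-7171 + (5*5)*37) = -86584/(-7171 + 25*37) = -86584/(-7171 + 925) = -86584/(-6246) = -86584*(-1/6246) = 43292/3123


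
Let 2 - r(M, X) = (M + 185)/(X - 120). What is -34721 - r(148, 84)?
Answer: -138929/4 ≈ -34732.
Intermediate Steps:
r(M, X) = 2 - (185 + M)/(-120 + X) (r(M, X) = 2 - (M + 185)/(X - 120) = 2 - (185 + M)/(-120 + X))
-34721 - r(148, 84) = -34721 - (-425 - 1*148 + 2*84)/(-120 + 84) = -34721 - (-425 - 148 + 168)/(-36) = -34721 - (-1)*(-405)/36 = -34721 - 1*45/4 = -34721 - 45/4 = -138929/4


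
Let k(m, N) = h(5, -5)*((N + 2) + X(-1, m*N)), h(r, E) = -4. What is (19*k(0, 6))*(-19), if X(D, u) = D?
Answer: 10108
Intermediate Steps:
k(m, N) = -4 - 4*N (k(m, N) = -4*((N + 2) - 1) = -4*((2 + N) - 1) = -4*(1 + N) = -4 - 4*N)
(19*k(0, 6))*(-19) = (19*(-4 - 4*6))*(-19) = (19*(-4 - 24))*(-19) = (19*(-28))*(-19) = -532*(-19) = 10108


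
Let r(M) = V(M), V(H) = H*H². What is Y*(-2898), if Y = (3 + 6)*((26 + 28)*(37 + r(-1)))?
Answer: -50703408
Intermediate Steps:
V(H) = H³
r(M) = M³
Y = 17496 (Y = (3 + 6)*((26 + 28)*(37 + (-1)³)) = 9*(54*(37 - 1)) = 9*(54*36) = 9*1944 = 17496)
Y*(-2898) = 17496*(-2898) = -50703408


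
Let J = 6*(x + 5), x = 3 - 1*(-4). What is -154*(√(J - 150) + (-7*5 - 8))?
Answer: 6622 - 154*I*√78 ≈ 6622.0 - 1360.1*I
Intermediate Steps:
x = 7 (x = 3 + 4 = 7)
J = 72 (J = 6*(7 + 5) = 6*12 = 72)
-154*(√(J - 150) + (-7*5 - 8)) = -154*(√(72 - 150) + (-7*5 - 8)) = -154*(√(-78) + (-35 - 8)) = -154*(I*√78 - 43) = -154*(-43 + I*√78) = 6622 - 154*I*√78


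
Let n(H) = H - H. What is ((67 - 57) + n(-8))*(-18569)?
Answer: -185690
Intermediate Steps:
n(H) = 0
((67 - 57) + n(-8))*(-18569) = ((67 - 57) + 0)*(-18569) = (10 + 0)*(-18569) = 10*(-18569) = -185690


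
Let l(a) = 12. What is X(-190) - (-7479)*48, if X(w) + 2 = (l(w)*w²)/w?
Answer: 356710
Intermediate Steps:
X(w) = -2 + 12*w (X(w) = -2 + (12*w²)/w = -2 + 12*w)
X(-190) - (-7479)*48 = (-2 + 12*(-190)) - (-7479)*48 = (-2 - 2280) - 1*(-358992) = -2282 + 358992 = 356710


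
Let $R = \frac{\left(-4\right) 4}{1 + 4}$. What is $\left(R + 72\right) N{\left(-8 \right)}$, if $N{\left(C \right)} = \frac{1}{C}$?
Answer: $- \frac{43}{5} \approx -8.6$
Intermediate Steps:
$R = - \frac{16}{5} \approx -3.2$
$\left(R + 72\right) N{\left(-8 \right)} = \frac{- \frac{16}{5} + 72}{-8} = \frac{344}{5} \left(- \frac{1}{8}\right) = - \frac{43}{5}$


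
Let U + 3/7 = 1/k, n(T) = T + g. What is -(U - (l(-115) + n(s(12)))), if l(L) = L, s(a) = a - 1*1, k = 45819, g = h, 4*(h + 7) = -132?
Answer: -46048102/320733 ≈ -143.57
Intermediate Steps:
h = -40 (h = -7 + (¼)*(-132) = -7 - 33 = -40)
g = -40
s(a) = -1 + a (s(a) = a - 1 = -1 + a)
n(T) = -40 + T (n(T) = T - 40 = -40 + T)
U = -137450/320733 (U = -3/7 + 1/45819 = -137450/320733 ≈ -0.42855)
-(U - (l(-115) + n(s(12)))) = -(-137450/320733 - (-115 + (-40 + (-1 + 12)))) = -(-137450/320733 - (-115 + (-40 + 11))) = -(-137450/320733 - (-115 - 29)) = -(-137450/320733 - 1*(-144)) = -(-137450/320733 + 144) = -1*46048102/320733 = -46048102/320733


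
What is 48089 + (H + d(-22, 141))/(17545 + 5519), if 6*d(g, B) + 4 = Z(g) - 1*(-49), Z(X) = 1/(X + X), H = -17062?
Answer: 292804417355/6088896 ≈ 48088.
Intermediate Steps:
Z(X) = 1/(2*X)
d(g, B) = 15/2 + 1/(12*g) (d(g, B) = -⅔ + (1/(2*g) - 1*(-49))/6 = -⅔ + (1/(2*g) + 49)/6 = -⅔ + (49 + 1/(2*g))/6 = -⅔ + (49/6 + 1/(12*g)) = 15/2 + 1/(12*g))
48089 + (H + d(-22, 141))/(17545 + 5519) = 48089 + (-17062 + (1/12)*(1 + 90*(-22))/(-22))/(17545 + 5519) = 48089 + (-17062 + (1/12)*(-1/22)*(1 - 1980))/23064 = 48089 + (-17062 + (1/12)*(-1/22)*(-1979))*(1/23064) = 48089 + (-17062 + 1979/264)*(1/23064) = 48089 - 4502389/264*1/23064 = 48089 - 4502389/6088896 = 292804417355/6088896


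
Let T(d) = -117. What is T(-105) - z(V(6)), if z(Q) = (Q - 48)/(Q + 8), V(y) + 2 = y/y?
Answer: -110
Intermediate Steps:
V(y) = -1 (V(y) = -2 + y/y = -2 + 1 = -1)
z(Q) = (-48 + Q)/(8 + Q)
T(-105) - z(V(6)) = -117 - (-48 - 1)/(8 - 1) = -117 - (-49)/7 = -117 - 1*(-7) = -117 + 7 = -110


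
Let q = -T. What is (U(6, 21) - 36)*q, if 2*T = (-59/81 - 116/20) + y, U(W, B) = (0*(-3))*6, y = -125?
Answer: -106538/45 ≈ -2367.5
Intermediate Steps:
U(W, B) = 0 (U(W, B) = 0*6 = 0)
T = -53269/810 (T = ((-59/81 - 116/20) - 125)/2 = ((-59*1/81 - 116*1/20) - 125)/2 = ((-59/81 - 29/5) - 125)/2 = (-2644/405 - 125)/2 = (1/2)*(-53269/405) = -53269/810 ≈ -65.764)
q = 53269/810 (q = -1*(-53269/810) = 53269/810 ≈ 65.764)
(U(6, 21) - 36)*q = (0 - 36)*(53269/810) = -36*53269/810 = -106538/45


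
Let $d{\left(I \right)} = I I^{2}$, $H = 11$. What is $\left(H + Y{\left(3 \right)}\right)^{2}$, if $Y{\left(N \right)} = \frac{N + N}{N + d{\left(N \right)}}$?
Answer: $\frac{3136}{25} \approx 125.44$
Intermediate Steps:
$d{\left(I \right)} = I^{3}$
$Y{\left(N \right)} = \frac{2 N}{N + N^{3}}$ ($Y{\left(N \right)} = \frac{N + N}{N + N^{3}} = \frac{2 N}{N + N^{3}}$)
$\left(H + Y{\left(3 \right)}\right)^{2} = \left(11 + \frac{2}{1 + 3^{2}}\right)^{2} = \left(11 + \frac{2}{1 + 9}\right)^{2} = \left(11 + \frac{2}{10}\right)^{2} = \left(11 + 2 \cdot \frac{1}{10}\right)^{2} = \left(11 + \frac{1}{5}\right)^{2} = \left(\frac{56}{5}\right)^{2} = \frac{3136}{25}$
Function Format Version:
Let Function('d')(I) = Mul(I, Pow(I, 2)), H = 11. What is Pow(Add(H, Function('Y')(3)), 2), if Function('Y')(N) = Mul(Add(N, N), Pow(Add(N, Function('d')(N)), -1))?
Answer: Rational(3136, 25) ≈ 125.44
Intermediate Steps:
Function('d')(I) = Pow(I, 3)
Function('Y')(N) = Mul(2, N, Pow(Add(N, Pow(N, 3)), -1)) (Function('Y')(N) = Mul(Add(N, N), Pow(Add(N, Pow(N, 3)), -1)) = Mul(Mul(2, N), Pow(Add(N, Pow(N, 3)), -1)) = Mul(2, N, Pow(Add(N, Pow(N, 3)), -1)))
Pow(Add(H, Function('Y')(3)), 2) = Pow(Add(11, Mul(2, Pow(Add(1, Pow(3, 2)), -1))), 2) = Pow(Add(11, Mul(2, Pow(Add(1, 9), -1))), 2) = Pow(Add(11, Mul(2, Pow(10, -1))), 2) = Pow(Add(11, Mul(2, Rational(1, 10))), 2) = Pow(Add(11, Rational(1, 5)), 2) = Pow(Rational(56, 5), 2) = Rational(3136, 25)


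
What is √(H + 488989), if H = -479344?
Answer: √9645 ≈ 98.209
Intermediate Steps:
√(H + 488989) = √(-479344 + 488989) = √9645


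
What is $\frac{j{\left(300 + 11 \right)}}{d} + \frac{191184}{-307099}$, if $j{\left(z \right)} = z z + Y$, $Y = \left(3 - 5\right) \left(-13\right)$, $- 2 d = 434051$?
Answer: $- \frac{142405420290}{133296628049} \approx -1.0683$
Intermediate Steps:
$d = - \frac{434051}{2}$ ($d = \left(- \frac{1}{2}\right) 434051 = - \frac{434051}{2} \approx -2.1703 \cdot 10^{5}$)
$Y = 26$ ($Y = \left(-2\right) \left(-13\right) = 26$)
$j{\left(z \right)} = 26 + z^{2}$ ($j{\left(z \right)} = z z + 26 = z^{2} + 26 = 26 + z^{2}$)
$\frac{j{\left(300 + 11 \right)}}{d} + \frac{191184}{-307099} = \frac{26 + \left(300 + 11\right)^{2}}{- \frac{434051}{2}} + \frac{191184}{-307099} = \left(26 + 311^{2}\right) \left(- \frac{2}{434051}\right) + 191184 \left(- \frac{1}{307099}\right) = \left(26 + 96721\right) \left(- \frac{2}{434051}\right) - \frac{191184}{307099} = 96747 \left(- \frac{2}{434051}\right) - \frac{191184}{307099} = - \frac{193494}{434051} - \frac{191184}{307099} = - \frac{142405420290}{133296628049}$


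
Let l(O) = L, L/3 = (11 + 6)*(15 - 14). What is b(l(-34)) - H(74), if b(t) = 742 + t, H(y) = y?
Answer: 719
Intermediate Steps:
L = 51 (L = 3*((11 + 6)*(15 - 14)) = 3*(17*1) = 3*17 = 51)
l(O) = 51
b(l(-34)) - H(74) = (742 + 51) - 1*74 = 793 - 74 = 719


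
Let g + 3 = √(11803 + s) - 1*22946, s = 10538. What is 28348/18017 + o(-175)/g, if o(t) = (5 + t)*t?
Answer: 262823204573/948836946242 - 2975*√22341/52663426 ≈ 0.26855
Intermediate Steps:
o(t) = t*(5 + t)
g = -22949 + √22341 (g = -3 + (√(11803 + 10538) - 1*22946) = -3 + (√22341 - 22946) = -3 + (-22946 + √22341) = -22949 + √22341 ≈ -22800.)
28348/18017 + o(-175)/g = 28348/18017 + (-175*(5 - 175))/(-22949 + √22341) = 28348*(1/18017) + (-175*(-170))/(-22949 + √22341) = 28348/18017 + 29750/(-22949 + √22341)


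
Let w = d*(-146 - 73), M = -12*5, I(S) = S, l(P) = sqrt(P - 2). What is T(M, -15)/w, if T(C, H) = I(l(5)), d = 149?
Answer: -sqrt(3)/32631 ≈ -5.3080e-5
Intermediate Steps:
l(P) = sqrt(-2 + P)
M = -60
T(C, H) = sqrt(3) (T(C, H) = sqrt(-2 + 5) = sqrt(3))
w = -32631 (w = 149*(-146 - 73) = 149*(-219) = -32631)
T(M, -15)/w = sqrt(3)/(-32631) = sqrt(3)*(-1/32631) = -sqrt(3)/32631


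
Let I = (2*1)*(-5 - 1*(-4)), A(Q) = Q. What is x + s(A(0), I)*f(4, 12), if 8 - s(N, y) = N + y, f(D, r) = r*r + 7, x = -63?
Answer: 1447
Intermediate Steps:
I = -2 (I = 2*(-5 + 4) = 2*(-1) = -2)
f(D, r) = 7 + r² (f(D, r) = r² + 7 = 7 + r²)
s(N, y) = 8 - N - y (s(N, y) = 8 - (N + y) = 8 + (-N - y) = 8 - N - y)
x + s(A(0), I)*f(4, 12) = -63 + (8 - 1*0 - 1*(-2))*(7 + 12²) = -63 + (8 + 0 + 2)*(7 + 144) = -63 + 10*151 = -63 + 1510 = 1447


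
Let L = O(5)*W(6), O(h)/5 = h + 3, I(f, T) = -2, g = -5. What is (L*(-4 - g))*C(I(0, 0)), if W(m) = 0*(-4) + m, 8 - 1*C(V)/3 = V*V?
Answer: 2880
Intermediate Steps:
O(h) = 15 + 5*h (O(h) = 5*(h + 3) = 5*(3 + h) = 15 + 5*h)
C(V) = 24 - 3*V² (C(V) = 24 - 3*V*V = 24 - 3*V²)
W(m) = m (W(m) = 0 + m = m)
L = 240 (L = (15 + 5*5)*6 = (15 + 25)*6 = 40*6 = 240)
(L*(-4 - g))*C(I(0, 0)) = (240*(-4 - 1*(-5)))*(24 - 3*(-2)²) = (240*(-4 + 5))*(24 - 3*4) = (240*1)*(24 - 12) = 240*12 = 2880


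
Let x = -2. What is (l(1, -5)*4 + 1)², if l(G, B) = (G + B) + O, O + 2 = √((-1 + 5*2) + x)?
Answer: 641 - 184*√7 ≈ 154.18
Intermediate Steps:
O = -2 + √7 (O = -2 + √((-1 + 5*2) - 2) = -2 + √((-1 + 10) - 2) = -2 + √(9 - 2) = -2 + √7 ≈ 0.64575)
l(G, B) = -2 + B + G + √7 (l(G, B) = (G + B) + (-2 + √7) = (B + G) + (-2 + √7) = -2 + B + G + √7)
(l(1, -5)*4 + 1)² = ((-2 - 5 + 1 + √7)*4 + 1)² = ((-6 + √7)*4 + 1)² = ((-24 + 4*√7) + 1)² = (-23 + 4*√7)²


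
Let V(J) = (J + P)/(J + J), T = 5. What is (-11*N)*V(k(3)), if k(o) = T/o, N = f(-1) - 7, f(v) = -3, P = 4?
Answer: 187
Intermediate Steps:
N = -10 (N = -3 - 7 = -10)
k(o) = 5/o
V(J) = (4 + J)/(2*J) (V(J) = (J + 4)/(J + J) = (4 + J)/((2*J)) = (4 + J)*(1/(2*J)) = (4 + J)/(2*J))
(-11*N)*V(k(3)) = (-11*(-10))*((4 + 5/3)/(2*((5/3)))) = 110*((4 + 5*(⅓))/(2*((5*(⅓))))) = 110*((4 + 5/3)/(2*(5/3))) = 110*((½)*(⅗)*(17/3)) = 110*(17/10) = 187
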